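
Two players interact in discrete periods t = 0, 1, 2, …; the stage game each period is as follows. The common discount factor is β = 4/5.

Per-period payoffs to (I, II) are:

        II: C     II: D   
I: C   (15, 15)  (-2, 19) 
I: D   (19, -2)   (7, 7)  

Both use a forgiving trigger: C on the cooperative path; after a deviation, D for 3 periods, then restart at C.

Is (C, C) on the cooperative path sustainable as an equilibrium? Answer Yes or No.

Yes

IC: β+…+β^3 ≥ (19−15)/(15−7) = 1/2.
At β = 4/5: partial sum = 1.9520 ≥ 0.5000. Cooperation sustainable.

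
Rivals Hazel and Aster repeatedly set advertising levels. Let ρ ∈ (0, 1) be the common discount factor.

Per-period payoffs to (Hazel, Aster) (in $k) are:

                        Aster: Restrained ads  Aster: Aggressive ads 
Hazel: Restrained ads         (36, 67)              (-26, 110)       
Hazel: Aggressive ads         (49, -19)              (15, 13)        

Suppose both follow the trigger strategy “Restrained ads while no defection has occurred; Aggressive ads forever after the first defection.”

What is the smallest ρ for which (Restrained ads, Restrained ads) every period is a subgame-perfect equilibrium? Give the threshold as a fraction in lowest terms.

For Hazel: deviation gain 49−36 = 13, per-period punishment loss 36−15 = 21. IC gives ρ ≥ 13/34.
For Aster: gain 43, loss 54 per period, so ρ ≥ 43/97.
The tighter constraint is Aster's, so cooperation needs ρ ≥ 43/97.

43/97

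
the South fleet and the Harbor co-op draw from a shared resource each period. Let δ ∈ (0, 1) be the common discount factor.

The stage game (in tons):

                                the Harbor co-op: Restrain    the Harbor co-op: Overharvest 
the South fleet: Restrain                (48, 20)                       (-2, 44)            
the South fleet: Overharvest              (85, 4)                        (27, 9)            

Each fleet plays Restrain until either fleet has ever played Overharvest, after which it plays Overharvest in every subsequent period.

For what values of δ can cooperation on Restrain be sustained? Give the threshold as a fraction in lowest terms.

24/35

the South fleet: cooperation gives 48 each period; deviation gives 85 once then 27 forever.
  48/(1−δ) ≥ 85 + 27δ/(1−δ) ⇒ δ ≥ 37/58.
the Harbor co-op: cooperation gives 20 each period; deviation gives 44 once then 9 forever.
  δ ≥ 24/35.
Both must hold, so the binding constraint is the Harbor co-op's: δ ≥ 24/35.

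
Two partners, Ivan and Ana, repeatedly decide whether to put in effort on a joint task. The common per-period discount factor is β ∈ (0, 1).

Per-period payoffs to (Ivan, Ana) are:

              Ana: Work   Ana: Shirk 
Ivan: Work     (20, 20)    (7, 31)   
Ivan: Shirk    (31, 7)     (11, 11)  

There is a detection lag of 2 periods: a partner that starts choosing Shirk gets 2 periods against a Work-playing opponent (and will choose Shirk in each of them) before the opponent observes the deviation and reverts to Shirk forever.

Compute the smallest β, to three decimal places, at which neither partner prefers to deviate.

The best deviation is to choose Shirk for all 2 undetected periods, earning 31 each, then 11 forever once detected.
Deviation value: 31(1−β^2)/(1−β) + 11β^2/(1−β); cooperation value: 20/(1−β).
IC: 20 ≥ 31(1−β^2) + 11β^2 = 31 − 20β^2.
So β^2 ≥ 11/20, giving β ≥ (11/20)^(1/2) ≈ 0.742.

0.742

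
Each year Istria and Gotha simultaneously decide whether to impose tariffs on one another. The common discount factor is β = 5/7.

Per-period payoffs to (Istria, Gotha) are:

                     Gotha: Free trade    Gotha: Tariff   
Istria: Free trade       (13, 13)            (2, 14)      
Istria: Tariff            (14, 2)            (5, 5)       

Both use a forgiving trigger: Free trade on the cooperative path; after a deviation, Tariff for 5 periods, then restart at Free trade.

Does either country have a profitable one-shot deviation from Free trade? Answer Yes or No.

No

IC: β+…+β^5 ≥ (14−13)/(13−5) = 1/8.
At β = 5/7: partial sum = 2.0352 ≥ 0.1250. Cooperation sustainable.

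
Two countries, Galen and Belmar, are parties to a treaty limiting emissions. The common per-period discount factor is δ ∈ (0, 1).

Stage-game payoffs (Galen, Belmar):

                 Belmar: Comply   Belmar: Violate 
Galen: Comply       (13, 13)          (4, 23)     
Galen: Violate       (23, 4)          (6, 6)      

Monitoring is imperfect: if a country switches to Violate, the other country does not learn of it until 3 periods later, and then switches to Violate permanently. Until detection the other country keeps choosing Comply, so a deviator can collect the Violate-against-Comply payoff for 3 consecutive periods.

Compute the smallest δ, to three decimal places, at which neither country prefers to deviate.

The best deviation is to choose Violate for all 3 undetected periods, earning 23 each, then 6 forever once detected.
Deviation value: 23(1−δ^3)/(1−δ) + 6δ^3/(1−δ); cooperation value: 13/(1−δ).
IC: 13 ≥ 23(1−δ^3) + 6δ^3 = 23 − 17δ^3.
So δ^3 ≥ 10/17, giving δ ≥ (10/17)^(1/3) ≈ 0.838.

0.838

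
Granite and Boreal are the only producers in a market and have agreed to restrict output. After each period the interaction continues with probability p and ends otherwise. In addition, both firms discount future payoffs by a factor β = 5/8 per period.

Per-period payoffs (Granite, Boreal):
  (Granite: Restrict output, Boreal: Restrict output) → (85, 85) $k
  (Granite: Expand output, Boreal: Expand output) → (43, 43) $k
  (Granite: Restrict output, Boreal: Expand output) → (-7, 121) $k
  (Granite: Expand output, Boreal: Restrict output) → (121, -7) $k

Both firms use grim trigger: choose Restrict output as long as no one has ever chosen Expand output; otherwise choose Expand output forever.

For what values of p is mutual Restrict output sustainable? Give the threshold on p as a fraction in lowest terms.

48/65

Expected continuation weight on next period's payoff is β·p = 5/8·p, which plays the role of the discount factor.
Cooperation requires 5/8·p ≥ (121−85)/(121−43) = 6/13, hence p ≥ 48/65.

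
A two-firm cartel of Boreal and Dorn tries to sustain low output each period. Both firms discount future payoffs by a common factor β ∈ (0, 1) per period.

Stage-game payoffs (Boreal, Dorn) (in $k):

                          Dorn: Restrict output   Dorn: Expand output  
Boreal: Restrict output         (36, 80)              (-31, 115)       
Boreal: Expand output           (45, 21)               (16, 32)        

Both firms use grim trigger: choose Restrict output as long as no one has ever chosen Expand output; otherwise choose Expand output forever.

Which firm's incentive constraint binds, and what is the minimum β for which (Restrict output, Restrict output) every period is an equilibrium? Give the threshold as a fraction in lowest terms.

Boreal: cooperation gives 36 each period; deviation gives 45 once then 16 forever.
  36/(1−β) ≥ 45 + 16β/(1−β) ⇒ β ≥ 9/29.
Dorn: cooperation gives 80 each period; deviation gives 115 once then 32 forever.
  β ≥ 35/83.
Both must hold, so the binding constraint is Dorn's: β ≥ 35/83.

Dorn; β ≥ 35/83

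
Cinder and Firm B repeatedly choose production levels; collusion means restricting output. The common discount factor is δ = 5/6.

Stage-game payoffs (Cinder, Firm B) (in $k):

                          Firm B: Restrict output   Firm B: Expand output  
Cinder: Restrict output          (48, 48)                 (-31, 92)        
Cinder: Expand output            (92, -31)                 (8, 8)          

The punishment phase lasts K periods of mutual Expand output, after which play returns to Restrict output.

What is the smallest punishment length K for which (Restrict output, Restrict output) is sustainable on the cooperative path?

2

No profitable deviation requires (48−8)(δ+…+δ^K) ≥ 92−48, i.e. δ+…+δ^K ≥ 11/10 ≈ 1.1000.
With δ = 5/6, the partial sums are K=1: 0.8333, K=2: 1.5278.
K = 2 is the first length at which the sum reaches 1.1000.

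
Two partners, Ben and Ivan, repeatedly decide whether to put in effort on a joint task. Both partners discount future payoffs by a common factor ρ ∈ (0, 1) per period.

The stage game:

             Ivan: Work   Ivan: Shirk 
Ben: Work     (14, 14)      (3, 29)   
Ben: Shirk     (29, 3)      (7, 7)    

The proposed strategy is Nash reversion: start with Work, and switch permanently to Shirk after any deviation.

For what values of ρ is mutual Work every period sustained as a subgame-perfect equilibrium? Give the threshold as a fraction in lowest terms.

One-period gain from deviating is 29 − 14 = 15. The loss is 14 − 7 = 7 in every subsequent period, with present value 7·ρ/(1−ρ).
Deviation is unprofitable when 7·ρ/(1−ρ) ≥ 15, i.e. ρ/(1−ρ) ≥ 15/7.
Equivalently ρ ≥ 15/(15+7) = 15/22.

15/22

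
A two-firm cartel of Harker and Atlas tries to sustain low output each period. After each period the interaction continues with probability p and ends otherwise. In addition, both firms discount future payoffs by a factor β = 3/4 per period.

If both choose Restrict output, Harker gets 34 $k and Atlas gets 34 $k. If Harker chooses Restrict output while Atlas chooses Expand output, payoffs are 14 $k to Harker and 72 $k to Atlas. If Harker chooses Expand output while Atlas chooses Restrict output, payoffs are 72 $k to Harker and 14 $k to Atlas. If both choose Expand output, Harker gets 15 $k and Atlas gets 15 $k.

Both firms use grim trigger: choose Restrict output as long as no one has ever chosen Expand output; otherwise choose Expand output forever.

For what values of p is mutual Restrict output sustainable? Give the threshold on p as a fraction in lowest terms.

With continuation probability p and discount β, the effective per-period discount factor is βp.
Grim-trigger IC: βp ≥ (72−34)/(72−15) = 2/3.
So p ≥ (2/3)/(3/4) = 8/9.

8/9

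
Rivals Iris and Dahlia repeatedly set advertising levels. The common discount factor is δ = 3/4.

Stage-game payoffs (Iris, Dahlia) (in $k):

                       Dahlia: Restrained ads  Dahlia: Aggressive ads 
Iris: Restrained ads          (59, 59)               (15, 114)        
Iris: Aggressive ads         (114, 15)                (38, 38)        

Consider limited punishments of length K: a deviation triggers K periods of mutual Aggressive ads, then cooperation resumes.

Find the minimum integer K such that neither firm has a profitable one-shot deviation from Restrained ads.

Need Σ_{k=1}^{K} δ^k ≥ (114−59)/(59−38) = 2.6190 at δ = 3/4.
At K = 7 the sum is 2.5995 < 2.6190; at K = 8 it is 2.6997 ≥ 2.6190.
So the minimum punishment length is K = 8.

8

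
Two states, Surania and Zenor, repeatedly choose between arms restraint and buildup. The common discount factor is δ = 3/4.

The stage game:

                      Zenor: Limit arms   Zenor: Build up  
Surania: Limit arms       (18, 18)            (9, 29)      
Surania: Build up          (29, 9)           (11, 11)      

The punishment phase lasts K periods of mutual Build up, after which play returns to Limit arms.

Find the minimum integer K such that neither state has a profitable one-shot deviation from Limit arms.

3

Need Σ_{k=1}^{K} δ^k ≥ (29−18)/(18−11) = 1.5714 at δ = 3/4.
At K = 2 the sum is 1.3125 < 1.5714; at K = 3 it is 1.7344 ≥ 1.5714.
So the minimum punishment length is K = 3.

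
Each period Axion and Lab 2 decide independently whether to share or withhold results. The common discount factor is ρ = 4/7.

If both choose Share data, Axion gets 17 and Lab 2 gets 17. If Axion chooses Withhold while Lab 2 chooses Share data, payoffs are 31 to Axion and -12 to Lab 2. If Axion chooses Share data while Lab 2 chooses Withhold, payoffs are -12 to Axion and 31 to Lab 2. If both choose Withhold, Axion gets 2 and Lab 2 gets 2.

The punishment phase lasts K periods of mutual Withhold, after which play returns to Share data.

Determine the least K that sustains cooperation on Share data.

3

Need Σ_{k=1}^{K} ρ^k ≥ (31−17)/(17−2) = 0.9333 at ρ = 4/7.
At K = 2 the sum is 0.8980 < 0.9333; at K = 3 it is 1.0845 ≥ 0.9333.
So the minimum punishment length is K = 3.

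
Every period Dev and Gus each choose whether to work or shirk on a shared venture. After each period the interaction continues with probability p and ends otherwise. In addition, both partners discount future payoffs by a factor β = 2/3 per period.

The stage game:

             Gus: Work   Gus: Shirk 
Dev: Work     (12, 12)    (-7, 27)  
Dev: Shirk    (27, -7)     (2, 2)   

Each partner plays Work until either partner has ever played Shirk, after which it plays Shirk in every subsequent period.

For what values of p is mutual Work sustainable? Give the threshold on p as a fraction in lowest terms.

Expected continuation weight on next period's payoff is β·p = 2/3·p, which plays the role of the discount factor.
Cooperation requires 2/3·p ≥ (27−12)/(27−2) = 3/5, hence p ≥ 9/10.

9/10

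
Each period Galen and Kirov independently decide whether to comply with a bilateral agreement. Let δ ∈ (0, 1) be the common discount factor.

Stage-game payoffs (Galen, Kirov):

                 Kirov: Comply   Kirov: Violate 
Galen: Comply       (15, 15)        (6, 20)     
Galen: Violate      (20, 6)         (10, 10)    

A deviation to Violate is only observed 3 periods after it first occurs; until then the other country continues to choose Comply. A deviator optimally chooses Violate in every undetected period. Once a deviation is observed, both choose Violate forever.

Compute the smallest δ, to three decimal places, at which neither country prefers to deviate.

0.794

Deviating for the 3 undetected periods gains 20−15 = 5 per period over cooperation, then loses 15−10 = 5 per period forever once punishment starts.
Gain: 5(1 + δ + … + δ^2); loss: 5·δ^3/(1−δ).
No profitable deviation ⇔ 5(1−δ^3) ≤ 5·δ^3, i.e. δ^3 ≥ 5/(5+5) = 1/2.
Hence δ ≥ (1/2)^(1/3) ≈ 0.794.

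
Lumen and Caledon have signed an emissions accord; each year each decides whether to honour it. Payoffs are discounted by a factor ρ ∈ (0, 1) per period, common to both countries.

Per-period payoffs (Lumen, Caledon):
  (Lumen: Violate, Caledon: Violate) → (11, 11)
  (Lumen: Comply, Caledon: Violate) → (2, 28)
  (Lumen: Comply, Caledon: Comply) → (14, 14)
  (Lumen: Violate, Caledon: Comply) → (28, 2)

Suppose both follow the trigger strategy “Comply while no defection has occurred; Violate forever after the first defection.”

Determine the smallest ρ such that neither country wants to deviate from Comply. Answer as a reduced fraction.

Under grim trigger the critical discount factor is (T−C)/(T−P) with T = 28, C = 14, P = 11.
ρ* = (28−14)/(28−11) = 14/17.

14/17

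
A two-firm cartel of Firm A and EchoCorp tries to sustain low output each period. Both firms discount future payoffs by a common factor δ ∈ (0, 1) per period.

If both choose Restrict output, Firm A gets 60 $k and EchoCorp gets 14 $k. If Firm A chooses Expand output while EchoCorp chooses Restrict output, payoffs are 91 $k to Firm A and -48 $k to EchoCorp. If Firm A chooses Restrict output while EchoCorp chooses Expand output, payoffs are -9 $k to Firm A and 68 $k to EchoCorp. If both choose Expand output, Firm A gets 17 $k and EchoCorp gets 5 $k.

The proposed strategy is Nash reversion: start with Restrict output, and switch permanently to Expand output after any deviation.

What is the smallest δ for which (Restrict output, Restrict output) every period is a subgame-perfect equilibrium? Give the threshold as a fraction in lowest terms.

6/7

Firm A: cooperation gives 60 each period; deviation gives 91 once then 17 forever.
  60/(1−δ) ≥ 91 + 17δ/(1−δ) ⇒ δ ≥ 31/74.
EchoCorp: cooperation gives 14 each period; deviation gives 68 once then 5 forever.
  δ ≥ 54/63 = 6/7.
Both must hold, so the binding constraint is EchoCorp's: δ ≥ 6/7.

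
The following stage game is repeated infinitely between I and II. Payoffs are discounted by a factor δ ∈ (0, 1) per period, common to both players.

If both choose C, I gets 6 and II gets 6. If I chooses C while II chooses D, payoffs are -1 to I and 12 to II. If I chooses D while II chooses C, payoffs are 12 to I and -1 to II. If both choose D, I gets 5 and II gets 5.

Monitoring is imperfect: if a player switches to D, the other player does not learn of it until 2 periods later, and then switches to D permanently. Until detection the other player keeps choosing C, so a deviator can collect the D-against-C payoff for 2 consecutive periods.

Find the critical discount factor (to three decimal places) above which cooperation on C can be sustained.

A deviator earns 12 for 2 periods, then 5 forever; cooperating earns 6 forever. Multiplying the IC by (1−δ):
6 ≥ 12(1−δ^2) + 5δ^2, so 7·δ^2 ≥ 6 and δ^2 ≥ 6/7.
δ ≥ (6/7)^(1/2) ≈ 0.926.

0.926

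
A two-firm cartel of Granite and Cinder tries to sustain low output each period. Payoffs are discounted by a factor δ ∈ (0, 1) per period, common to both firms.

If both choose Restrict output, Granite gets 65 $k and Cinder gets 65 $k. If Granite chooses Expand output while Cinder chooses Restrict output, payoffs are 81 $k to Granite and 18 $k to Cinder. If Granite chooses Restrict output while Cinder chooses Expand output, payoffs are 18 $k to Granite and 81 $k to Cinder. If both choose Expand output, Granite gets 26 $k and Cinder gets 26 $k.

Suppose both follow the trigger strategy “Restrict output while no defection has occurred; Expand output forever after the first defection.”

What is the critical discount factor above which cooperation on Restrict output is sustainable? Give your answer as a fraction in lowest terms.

16/55

One-period gain from deviating is 81 − 65 = 16. The loss is 65 − 26 = 39 in every subsequent period, with present value 39·δ/(1−δ).
Deviation is unprofitable when 39·δ/(1−δ) ≥ 16, i.e. δ/(1−δ) ≥ 16/39.
Equivalently δ ≥ 16/(16+39) = 16/55.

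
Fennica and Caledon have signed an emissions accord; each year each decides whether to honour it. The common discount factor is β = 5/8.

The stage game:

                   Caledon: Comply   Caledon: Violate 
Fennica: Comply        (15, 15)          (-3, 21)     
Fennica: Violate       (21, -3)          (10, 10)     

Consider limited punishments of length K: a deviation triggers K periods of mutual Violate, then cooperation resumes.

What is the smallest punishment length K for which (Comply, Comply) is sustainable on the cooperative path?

No profitable deviation requires (15−10)(β+…+β^K) ≥ 21−15, i.e. β+…+β^K ≥ 6/5 ≈ 1.2000.
With β = 5/8, the partial sums are K=1: 0.6250, K=2: 1.0156, K=3: 1.2598.
K = 3 is the first length at which the sum reaches 1.2000.

3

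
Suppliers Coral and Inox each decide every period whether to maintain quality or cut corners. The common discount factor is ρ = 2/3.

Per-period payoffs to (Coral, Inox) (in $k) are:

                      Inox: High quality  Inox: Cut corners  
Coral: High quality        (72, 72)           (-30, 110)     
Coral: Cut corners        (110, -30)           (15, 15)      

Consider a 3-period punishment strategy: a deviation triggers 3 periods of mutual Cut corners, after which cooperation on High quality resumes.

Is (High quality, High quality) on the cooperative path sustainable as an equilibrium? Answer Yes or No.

Yes

Comparing payoff streams over the 4 periods until play realigns: cooperate → 72(1+ρ+…+ρ^3); deviate → 110 + 15(ρ+…+ρ^3).
Cooperation is sustained iff (72−15)(ρ+…+ρ^3) ≥ 110−72.
ρ+…+ρ^3 = 2/3·(1−(2/3)^3)/(1−2/3) = 1.4074, and (110−72)/(72−15) = 0.6667.
1.4074 ≥ 0.6667, so cooperation is sustainable.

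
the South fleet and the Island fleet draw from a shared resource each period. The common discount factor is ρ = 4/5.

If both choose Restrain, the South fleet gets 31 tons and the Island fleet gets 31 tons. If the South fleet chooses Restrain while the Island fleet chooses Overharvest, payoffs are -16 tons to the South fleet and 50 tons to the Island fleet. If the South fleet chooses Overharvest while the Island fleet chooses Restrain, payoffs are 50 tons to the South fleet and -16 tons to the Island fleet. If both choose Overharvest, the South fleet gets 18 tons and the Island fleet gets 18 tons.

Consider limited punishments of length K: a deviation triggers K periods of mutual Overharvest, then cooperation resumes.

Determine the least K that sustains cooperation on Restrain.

3

IC: ρ(1−ρ^K)/(1−ρ) ≥ (50−31)/(31−18) = 19/13.
With ρ = 4/5: need 1 − ρ^K ≥ 19/13·(1−4/5)/(4/5), i.e. ρ^K ≤ 0.6346.
Since (4/5)^2 = 0.6400 and (4/5)^3 = 0.5120, the smallest such K is 3.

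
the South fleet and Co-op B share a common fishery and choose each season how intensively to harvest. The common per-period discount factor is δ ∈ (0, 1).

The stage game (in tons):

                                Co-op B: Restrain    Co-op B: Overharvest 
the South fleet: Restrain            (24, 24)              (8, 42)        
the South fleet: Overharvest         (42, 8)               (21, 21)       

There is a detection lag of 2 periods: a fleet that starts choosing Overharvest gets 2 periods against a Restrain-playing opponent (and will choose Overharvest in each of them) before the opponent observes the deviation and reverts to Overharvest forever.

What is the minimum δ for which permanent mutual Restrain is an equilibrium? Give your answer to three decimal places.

A deviator earns 42 for 2 periods, then 21 forever; cooperating earns 24 forever. Multiplying the IC by (1−δ):
24 ≥ 42(1−δ^2) + 21δ^2, so 21·δ^2 ≥ 18 and δ^2 ≥ 6/7.
δ ≥ (6/7)^(1/2) ≈ 0.926.

0.926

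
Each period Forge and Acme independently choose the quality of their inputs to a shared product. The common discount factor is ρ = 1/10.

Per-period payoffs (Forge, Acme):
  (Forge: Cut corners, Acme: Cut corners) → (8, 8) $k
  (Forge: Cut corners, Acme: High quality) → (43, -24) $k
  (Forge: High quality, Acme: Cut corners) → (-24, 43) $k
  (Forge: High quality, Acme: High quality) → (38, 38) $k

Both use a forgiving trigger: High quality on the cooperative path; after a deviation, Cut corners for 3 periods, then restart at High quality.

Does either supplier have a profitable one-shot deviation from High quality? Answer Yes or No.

IC: ρ+…+ρ^3 ≥ (43−38)/(38−8) = 1/6.
At ρ = 1/10: partial sum = 0.1110 < 0.1667. Cooperation not sustainable.

Yes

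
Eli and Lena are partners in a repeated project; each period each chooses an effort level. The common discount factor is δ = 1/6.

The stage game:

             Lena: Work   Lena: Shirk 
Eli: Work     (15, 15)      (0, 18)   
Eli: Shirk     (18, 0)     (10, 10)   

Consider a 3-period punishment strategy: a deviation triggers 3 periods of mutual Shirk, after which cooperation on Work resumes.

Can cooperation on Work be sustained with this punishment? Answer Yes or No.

Comparing payoff streams over the 4 periods until play realigns: cooperate → 15(1+δ+…+δ^3); deviate → 18 + 10(δ+…+δ^3).
Cooperation is sustained iff (15−10)(δ+…+δ^3) ≥ 18−15.
δ+…+δ^3 = 1/6·(1−(1/6)^3)/(1−1/6) = 0.1991, and (18−15)/(15−10) = 0.6000.
0.1991 < 0.6000, so cooperation is not sustainable.

No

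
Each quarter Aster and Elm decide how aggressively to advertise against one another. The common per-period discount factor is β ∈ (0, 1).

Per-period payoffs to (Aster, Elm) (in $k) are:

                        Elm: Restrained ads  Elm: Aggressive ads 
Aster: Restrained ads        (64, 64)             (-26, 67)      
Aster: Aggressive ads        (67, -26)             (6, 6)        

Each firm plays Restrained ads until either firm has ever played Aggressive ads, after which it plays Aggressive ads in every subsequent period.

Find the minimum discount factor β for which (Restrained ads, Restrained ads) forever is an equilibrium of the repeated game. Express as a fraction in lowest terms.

3/61

Cooperation forever yields 64 each period: 64/(1−β).
Deviating yields 67 once, then 6 forever: 67 + 6β/(1−β).
No profitable deviation requires 64/(1−β) ≥ 67 + 6β/(1−β).
Multiplying by (1−β): 64 ≥ 67(1−β) + 6β = 67 − 61β.
So 61β ≥ 3, i.e. β ≥ 3/61.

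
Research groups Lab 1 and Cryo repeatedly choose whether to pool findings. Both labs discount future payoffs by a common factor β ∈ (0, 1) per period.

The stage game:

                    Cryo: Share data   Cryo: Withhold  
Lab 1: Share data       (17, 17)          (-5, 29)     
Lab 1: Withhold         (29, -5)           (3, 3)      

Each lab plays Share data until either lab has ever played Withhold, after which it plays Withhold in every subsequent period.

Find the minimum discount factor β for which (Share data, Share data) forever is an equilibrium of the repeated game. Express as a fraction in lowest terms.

17/(1−β) ≥ 29 + 3β/(1−β)
17 ≥ 29 − 26β
β ≥ 12/26 = 6/13.

6/13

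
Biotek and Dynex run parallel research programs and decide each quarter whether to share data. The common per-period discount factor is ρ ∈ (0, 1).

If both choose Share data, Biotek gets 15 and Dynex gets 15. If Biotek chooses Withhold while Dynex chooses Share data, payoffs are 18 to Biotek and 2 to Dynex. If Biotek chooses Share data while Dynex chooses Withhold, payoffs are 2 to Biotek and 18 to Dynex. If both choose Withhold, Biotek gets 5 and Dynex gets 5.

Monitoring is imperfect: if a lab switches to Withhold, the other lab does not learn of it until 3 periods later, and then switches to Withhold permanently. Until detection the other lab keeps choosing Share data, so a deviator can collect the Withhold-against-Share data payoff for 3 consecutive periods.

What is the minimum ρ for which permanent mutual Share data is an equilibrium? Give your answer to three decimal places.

0.613

The best deviation is to choose Withhold for all 3 undetected periods, earning 18 each, then 5 forever once detected.
Deviation value: 18(1−ρ^3)/(1−ρ) + 5ρ^3/(1−ρ); cooperation value: 15/(1−ρ).
IC: 15 ≥ 18(1−ρ^3) + 5ρ^3 = 18 − 13ρ^3.
So ρ^3 ≥ 3/13, giving ρ ≥ (3/13)^(1/3) ≈ 0.613.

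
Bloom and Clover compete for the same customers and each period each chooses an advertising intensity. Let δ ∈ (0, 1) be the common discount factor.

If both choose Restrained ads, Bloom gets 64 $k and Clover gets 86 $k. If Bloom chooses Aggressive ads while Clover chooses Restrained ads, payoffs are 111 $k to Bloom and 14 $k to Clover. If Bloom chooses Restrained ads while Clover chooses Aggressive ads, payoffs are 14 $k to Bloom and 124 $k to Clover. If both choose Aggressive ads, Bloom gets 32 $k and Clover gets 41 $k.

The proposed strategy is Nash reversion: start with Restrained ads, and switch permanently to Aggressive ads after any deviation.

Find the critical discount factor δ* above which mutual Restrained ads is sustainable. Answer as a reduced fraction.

Bloom's threshold: (111−64)/(111−32) = 47/79.
Clover's threshold: (124−86)/(124−41) = 38/83.
47/79 > 38/83, so Bloom binds and δ* = 47/79.

47/79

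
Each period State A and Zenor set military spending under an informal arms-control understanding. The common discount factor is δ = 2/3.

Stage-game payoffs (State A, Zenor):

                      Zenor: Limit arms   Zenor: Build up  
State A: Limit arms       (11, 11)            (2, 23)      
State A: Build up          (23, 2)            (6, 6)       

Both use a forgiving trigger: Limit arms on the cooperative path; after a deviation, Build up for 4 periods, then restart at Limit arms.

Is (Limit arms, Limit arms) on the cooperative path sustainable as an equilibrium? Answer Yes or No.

No

Comparing payoff streams over the 5 periods until play realigns: cooperate → 11(1+δ+…+δ^4); deviate → 23 + 6(δ+…+δ^4).
Cooperation is sustained iff (11−6)(δ+…+δ^4) ≥ 23−11.
δ+…+δ^4 = 2/3·(1−(2/3)^4)/(1−2/3) = 1.6049, and (23−11)/(11−6) = 2.4000.
1.6049 < 2.4000, so cooperation is not sustainable.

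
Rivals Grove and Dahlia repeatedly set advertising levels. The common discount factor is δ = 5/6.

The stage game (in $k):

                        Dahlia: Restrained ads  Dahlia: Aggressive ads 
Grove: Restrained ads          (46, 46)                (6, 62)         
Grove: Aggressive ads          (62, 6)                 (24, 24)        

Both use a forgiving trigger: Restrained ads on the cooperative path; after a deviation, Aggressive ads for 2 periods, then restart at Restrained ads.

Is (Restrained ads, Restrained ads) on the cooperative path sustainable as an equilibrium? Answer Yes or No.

Comparing payoff streams over the 3 periods until play realigns: cooperate → 46(1+δ+…+δ^2); deviate → 62 + 24(δ+…+δ^2).
Cooperation is sustained iff (46−24)(δ+…+δ^2) ≥ 62−46.
δ+…+δ^2 = 5/6·(1−(5/6)^2)/(1−5/6) = 1.5278, and (62−46)/(46−24) = 0.7273.
1.5278 ≥ 0.7273, so cooperation is sustainable.

Yes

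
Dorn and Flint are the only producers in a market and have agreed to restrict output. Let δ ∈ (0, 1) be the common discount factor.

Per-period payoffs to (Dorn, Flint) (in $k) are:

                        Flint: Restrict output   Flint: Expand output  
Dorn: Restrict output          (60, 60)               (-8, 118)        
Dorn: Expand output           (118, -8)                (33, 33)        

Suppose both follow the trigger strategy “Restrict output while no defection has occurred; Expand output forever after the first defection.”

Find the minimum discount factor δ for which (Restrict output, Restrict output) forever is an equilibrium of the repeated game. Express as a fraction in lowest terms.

58/85

One-period gain from deviating is 118 − 60 = 58. The loss is 60 − 33 = 27 in every subsequent period, with present value 27·δ/(1−δ).
Deviation is unprofitable when 27·δ/(1−δ) ≥ 58, i.e. δ/(1−δ) ≥ 58/27.
Equivalently δ ≥ 58/(58+27) = 58/85.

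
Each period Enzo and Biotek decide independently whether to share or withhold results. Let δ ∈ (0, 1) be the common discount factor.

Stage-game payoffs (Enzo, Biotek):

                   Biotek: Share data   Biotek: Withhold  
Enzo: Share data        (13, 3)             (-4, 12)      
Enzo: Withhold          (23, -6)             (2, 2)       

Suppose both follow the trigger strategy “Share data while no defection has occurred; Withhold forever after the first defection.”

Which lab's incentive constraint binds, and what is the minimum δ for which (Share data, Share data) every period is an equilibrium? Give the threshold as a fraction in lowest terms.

Enzo: cooperation gives 13 each period; deviation gives 23 once then 2 forever.
  13/(1−δ) ≥ 23 + 2δ/(1−δ) ⇒ δ ≥ 10/21.
Biotek: cooperation gives 3 each period; deviation gives 12 once then 2 forever.
  δ ≥ 9/10.
Both must hold, so the binding constraint is Biotek's: δ ≥ 9/10.

Biotek; δ ≥ 9/10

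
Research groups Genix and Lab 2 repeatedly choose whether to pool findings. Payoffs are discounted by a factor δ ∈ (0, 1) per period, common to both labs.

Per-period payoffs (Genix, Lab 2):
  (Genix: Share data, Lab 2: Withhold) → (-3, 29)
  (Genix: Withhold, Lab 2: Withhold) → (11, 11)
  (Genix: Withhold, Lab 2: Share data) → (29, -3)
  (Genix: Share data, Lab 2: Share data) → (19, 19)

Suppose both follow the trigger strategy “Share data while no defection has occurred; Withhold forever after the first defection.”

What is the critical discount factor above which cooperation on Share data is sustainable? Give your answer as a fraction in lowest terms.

5/9

19/(1−δ) ≥ 29 + 11δ/(1−δ)
19 ≥ 29 − 18δ
δ ≥ 10/18 = 5/9.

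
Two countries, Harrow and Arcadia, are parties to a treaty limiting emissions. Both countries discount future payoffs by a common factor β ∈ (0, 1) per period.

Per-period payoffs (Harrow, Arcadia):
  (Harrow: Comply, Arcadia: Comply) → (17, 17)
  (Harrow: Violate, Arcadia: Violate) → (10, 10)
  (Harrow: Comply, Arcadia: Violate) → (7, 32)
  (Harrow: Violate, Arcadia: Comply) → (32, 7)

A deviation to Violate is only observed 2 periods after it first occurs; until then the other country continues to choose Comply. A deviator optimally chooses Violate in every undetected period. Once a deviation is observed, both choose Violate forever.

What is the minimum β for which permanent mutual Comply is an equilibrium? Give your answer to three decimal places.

A deviator earns 32 for 2 periods, then 10 forever; cooperating earns 17 forever. Multiplying the IC by (1−β):
17 ≥ 32(1−β^2) + 10β^2, so 22·β^2 ≥ 15 and β^2 ≥ 15/22.
β ≥ (15/22)^(1/2) ≈ 0.826.

0.826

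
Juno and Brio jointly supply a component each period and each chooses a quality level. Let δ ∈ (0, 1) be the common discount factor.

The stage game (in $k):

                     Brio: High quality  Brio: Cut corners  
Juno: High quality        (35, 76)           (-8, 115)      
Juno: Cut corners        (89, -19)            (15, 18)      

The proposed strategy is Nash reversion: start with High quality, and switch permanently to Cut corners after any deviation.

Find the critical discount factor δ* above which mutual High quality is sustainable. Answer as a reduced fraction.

27/37

Juno: cooperation gives 35 each period; deviation gives 89 once then 15 forever.
  35/(1−δ) ≥ 89 + 15δ/(1−δ) ⇒ δ ≥ 54/74 = 27/37.
Brio: cooperation gives 76 each period; deviation gives 115 once then 18 forever.
  δ ≥ 39/97.
Both must hold, so the binding constraint is Juno's: δ ≥ 27/37.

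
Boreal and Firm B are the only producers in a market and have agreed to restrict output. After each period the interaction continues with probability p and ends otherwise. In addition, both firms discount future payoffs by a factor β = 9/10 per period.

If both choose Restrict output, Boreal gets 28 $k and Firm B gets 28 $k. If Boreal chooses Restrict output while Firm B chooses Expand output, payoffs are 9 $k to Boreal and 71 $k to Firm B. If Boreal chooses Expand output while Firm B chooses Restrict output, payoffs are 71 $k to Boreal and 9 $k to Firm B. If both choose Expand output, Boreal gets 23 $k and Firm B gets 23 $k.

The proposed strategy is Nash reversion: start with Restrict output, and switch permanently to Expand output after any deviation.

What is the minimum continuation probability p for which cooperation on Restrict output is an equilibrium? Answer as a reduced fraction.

215/216

With continuation probability p and discount β, the effective per-period discount factor is βp.
Grim-trigger IC: βp ≥ (71−28)/(71−23) = 43/48.
So p ≥ (43/48)/(9/10) = 215/216.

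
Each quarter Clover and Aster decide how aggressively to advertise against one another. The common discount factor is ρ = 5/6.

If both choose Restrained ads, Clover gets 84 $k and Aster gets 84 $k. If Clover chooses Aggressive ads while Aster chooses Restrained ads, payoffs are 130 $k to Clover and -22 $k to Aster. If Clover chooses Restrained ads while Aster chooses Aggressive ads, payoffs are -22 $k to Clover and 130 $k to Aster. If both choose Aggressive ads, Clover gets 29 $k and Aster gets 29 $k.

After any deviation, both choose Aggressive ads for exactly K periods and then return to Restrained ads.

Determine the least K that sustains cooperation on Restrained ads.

2

Need Σ_{k=1}^{K} ρ^k ≥ (130−84)/(84−29) = 0.8364 at ρ = 5/6.
At K = 1 the sum is 0.8333 < 0.8364; at K = 2 it is 1.5278 ≥ 0.8364.
So the minimum punishment length is K = 2.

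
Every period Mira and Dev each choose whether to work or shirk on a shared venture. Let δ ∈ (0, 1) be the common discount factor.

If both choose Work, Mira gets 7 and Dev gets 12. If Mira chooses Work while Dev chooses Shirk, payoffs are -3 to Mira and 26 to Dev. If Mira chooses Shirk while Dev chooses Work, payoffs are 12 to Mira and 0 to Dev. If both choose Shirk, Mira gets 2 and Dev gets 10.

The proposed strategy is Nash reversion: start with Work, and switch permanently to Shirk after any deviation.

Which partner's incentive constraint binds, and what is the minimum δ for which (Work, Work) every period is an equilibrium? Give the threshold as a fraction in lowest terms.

Mira's threshold: (12−7)/(12−2) = 1/2.
Dev's threshold: (26−12)/(26−10) = 7/8.
1/2 < 7/8, so Dev binds and δ* = 7/8.

Dev; δ ≥ 7/8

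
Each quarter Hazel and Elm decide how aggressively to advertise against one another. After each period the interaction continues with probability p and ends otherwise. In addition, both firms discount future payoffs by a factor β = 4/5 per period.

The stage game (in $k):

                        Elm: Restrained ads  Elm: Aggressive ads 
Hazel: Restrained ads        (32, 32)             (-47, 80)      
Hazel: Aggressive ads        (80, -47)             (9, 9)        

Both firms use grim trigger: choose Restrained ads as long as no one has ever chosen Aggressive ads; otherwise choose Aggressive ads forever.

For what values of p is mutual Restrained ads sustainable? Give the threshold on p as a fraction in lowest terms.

60/71

Expected continuation weight on next period's payoff is β·p = 4/5·p, which plays the role of the discount factor.
Cooperation requires 4/5·p ≥ (80−32)/(80−9) = 48/71, hence p ≥ 60/71.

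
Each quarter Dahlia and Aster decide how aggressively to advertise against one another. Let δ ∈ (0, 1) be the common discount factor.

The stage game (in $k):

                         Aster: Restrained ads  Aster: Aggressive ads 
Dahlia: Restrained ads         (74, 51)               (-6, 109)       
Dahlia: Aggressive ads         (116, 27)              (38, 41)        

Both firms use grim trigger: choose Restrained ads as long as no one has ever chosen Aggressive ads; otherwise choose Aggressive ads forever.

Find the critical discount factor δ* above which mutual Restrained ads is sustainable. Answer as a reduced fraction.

29/34

For Dahlia: deviation gain 116−74 = 42, per-period punishment loss 74−38 = 36. IC gives δ ≥ 42/78 = 7/13.
For Aster: gain 58, loss 10 per period, so δ ≥ 58/68 = 29/34.
The tighter constraint is Aster's, so cooperation needs δ ≥ 29/34.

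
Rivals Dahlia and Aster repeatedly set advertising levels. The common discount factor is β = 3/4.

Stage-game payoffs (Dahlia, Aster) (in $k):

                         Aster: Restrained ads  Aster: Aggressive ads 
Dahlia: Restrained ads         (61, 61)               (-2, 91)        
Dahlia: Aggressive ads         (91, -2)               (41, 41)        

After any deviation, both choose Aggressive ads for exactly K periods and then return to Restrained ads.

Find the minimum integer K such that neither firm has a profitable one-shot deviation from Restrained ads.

Need Σ_{k=1}^{K} β^k ≥ (91−61)/(61−41) = 1.5000 at β = 3/4.
At K = 2 the sum is 1.3125 < 1.5000; at K = 3 it is 1.7344 ≥ 1.5000.
So the minimum punishment length is K = 3.

3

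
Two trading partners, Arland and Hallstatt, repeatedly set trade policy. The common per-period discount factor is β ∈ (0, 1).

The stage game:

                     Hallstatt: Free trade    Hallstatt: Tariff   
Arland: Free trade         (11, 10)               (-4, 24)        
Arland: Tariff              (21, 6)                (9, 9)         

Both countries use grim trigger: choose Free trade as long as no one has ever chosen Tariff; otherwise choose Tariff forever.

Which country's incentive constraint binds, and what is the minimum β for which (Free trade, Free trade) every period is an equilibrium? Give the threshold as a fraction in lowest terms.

Hallstatt; β ≥ 14/15

Arland's threshold: (21−11)/(21−9) = 5/6.
Hallstatt's threshold: (24−10)/(24−9) = 14/15.
5/6 < 14/15, so Hallstatt binds and β* = 14/15.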